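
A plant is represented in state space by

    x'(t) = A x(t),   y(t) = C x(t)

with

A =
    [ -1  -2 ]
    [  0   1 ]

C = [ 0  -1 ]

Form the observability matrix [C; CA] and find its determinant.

0

CA = [[0, -1]]
Observability matrix O = [C; CA] = [[0, -1], [0, -1]]
det(O) = 0·(-1) - (-1)·0 = 0 - 0 = 0
Since det(O) = 0, rank(O) < 2 and the system is not completely observable.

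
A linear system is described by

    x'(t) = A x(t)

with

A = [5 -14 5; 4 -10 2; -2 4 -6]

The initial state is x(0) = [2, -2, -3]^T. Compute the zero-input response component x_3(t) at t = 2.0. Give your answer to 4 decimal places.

det(sI - A) = s^3 - (tr A)s^2 + (M11 + M22 + M33)s - det A, where Mii is the 2×2 principal minor of A obtained by deleting row i and column i.
tr A = 5 + (-10) + (-6) = -11; M11 = (-10)·(-6) - 2·4 = 60 - 8 = 52; M22 = 5·(-6) - 5·(-2) = -30 - (-10) = -20; M33 = 5·(-10) - (-14)·4 = -50 - (-56) = 6; sum of minors = 38.
det A = 5·((-10)·(-6) - 2·4) - (-14)·(4·(-6) - 2·(-2)) + 5·(4·4 - (-10)·(-2)) = 5·52 - (-14)·(-20) + 5·(-4) = -40.
So p(s) = det(sI - A) = s^3 + 11s^2 + 38s + 40.
Rational-root test: any integer root divides 40. Testing small divisors, s = -2 works: p(-2) = -8 + 44 + (-76) + 40 = 0, so (s + 2) is a factor.
Dividing, p(s) = (s + 2)(s^2 + 9s + 20).
Factor s^2 + 9s + 20: two numbers with sum -9 and product 20 are -4 and -5, so s^2 + 9s + 20 = (s + 4)(s + 5).
Hence p(s) = (s + 2) (s + 4) (s + 5), with roots -5, -4, -2.
The eigenvalues -5, -4, -2 are distinct and real, so A is diagonalisable and x(t) = e^{At} x(0) = V diag(e^{λ_i t}) V^{-1} x(0), where the columns of V are the eigenvectors.
λ = -5: A - (-5)I = [[10, -14, 5], [4, -5, 2], [-2, 4, -1]]. v must be orthogonal to every row; (row 1) × (row 2) = [-3, 0, 6], so take v_1 = [-1, 0, 2]^T.
λ = -4: A - (-4)I = [[9, -14, 5], [4, -6, 2], [-2, 4, -2]]. v must be orthogonal to every row; (row 1) × (row 2) = [2, 2, 2], so take v_2 = [1, 1, 1]^T.
λ = -2: A - (-2)I = [[7, -14, 5], [4, -8, 2], [-2, 4, -4]]. v must be orthogonal to every row; (row 1) × (row 2) = [12, 6, 0], so take v_3 = [2, 1, 0]^T.
V = [v_1 v_2 v_3] = [[-1, 1, 2], [0, 1, 1], [2, 1, 0]] has det V = -1, so V^{-1} = adj(V)/det V = [[1, -2, 1], [-2, 4, -1], [2, -3, 1]].
Modal coordinates z(0) = V^{-1} x(0): 1·2 + (-2)·(-2) + 1·(-3) = 3; (-2)·2 + 4·(-2) + (-1)·(-3) = -9; 2·2 + (-3)·(-2) + 1·(-3) = 7; so z(0) = [3, -9, 7]^T.
x_3(t) = Σ_i (v_i)_3 · z_i(0) · e^{λ_i t} (row 3 of V times the modal terms).
x_3(2.0) = 2·3·e^{-5·2.0} + 1·(-9)·e^{-4·2.0} + 0·7·e^{-2·2.0} = 6·0.000045 + (-9)·0.000335 + 0·0.018316 = -0.0027.

-0.0027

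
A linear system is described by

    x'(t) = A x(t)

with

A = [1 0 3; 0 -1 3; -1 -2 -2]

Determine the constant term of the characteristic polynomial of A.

Expand det(sI - A) for the 3×3 matrix.
p(s) = s^3 + 2s^2 + 8s - 5.
(Check: constant term = det(-A) = (-1)^3 det A = -5; coefficient of s^2 = -tr A = 2.)
The constant term is -5.

-5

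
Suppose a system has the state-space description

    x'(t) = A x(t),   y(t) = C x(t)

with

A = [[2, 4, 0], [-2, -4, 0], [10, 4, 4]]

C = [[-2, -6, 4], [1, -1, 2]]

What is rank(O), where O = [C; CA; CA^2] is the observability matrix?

2

CA = [[48, 32, 16], [24, 16, 8]]
CA^2 = [[192, 128, 64], [96, 64, 32]]
Observability matrix O = [C; CA; CA^2] = [[-2, -6, 4], [1, -1, 2], [48, 32, 16], [24, 16, 8], [192, 128, 64], [96, 64, 32]]
The columns c1, c2, c3 of O are linearly dependent: -c1 + c2 + c3 = 0 (check each entry), so rank(O) ≤ 2.
The 2×2 minor from rows 1, 2, columns 1, 2 is (-2)·(-1) - (-6)·1 = 2 - (-6) = 8 ≠ 0, so rank(O) = 2.
rank(O) = 2 < n = 3, so the pair (A, C) is not completely observable.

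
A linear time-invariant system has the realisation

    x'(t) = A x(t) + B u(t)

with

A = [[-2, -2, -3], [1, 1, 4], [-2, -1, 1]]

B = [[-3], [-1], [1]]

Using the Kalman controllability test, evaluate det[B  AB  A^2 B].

1335

AB = [[5], [0], [8]]
A^2B = [[-34], [37], [-2]]
Controllability matrix C = [B  AB  A^2B] = [[-3, 5, -34], [-1, 0, 37], [1, 8, -2]]
Expanding along the first row, det(C) = (-3)·(0·(-2) - 37·8) - 5·((-1)·(-2) - 37·1) + (-34)·((-1)·8 - 0·1) = (-3)·(-296) - 5·(-35) + (-34)·(-8) = 1335
Since det(C) ≠ 0, rank(C) = 3 and the system is completely controllable.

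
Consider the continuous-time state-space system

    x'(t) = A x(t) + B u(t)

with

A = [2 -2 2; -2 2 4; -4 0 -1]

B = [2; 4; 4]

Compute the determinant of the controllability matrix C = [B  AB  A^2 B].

AB = [[4], [20], [-12]]
A^2B = [[-56], [-16], [-4]]
Controllability matrix C = [B  AB  A^2B] = [[2, 4, -56], [4, 20, -16], [4, -12, -4]]
Expanding along the first row, det(C) = 2·(20·(-4) - (-16)·(-12)) - 4·(4·(-4) - (-16)·4) + (-56)·(4·(-12) - 20·4) = 2·(-272) - 4·48 + (-56)·(-128) = 6432
Since det(C) ≠ 0, rank(C) = 3 and the system is completely controllable.

6432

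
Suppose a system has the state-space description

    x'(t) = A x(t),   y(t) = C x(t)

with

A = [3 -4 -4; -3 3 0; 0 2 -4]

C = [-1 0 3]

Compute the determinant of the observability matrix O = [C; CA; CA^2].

288

CA = [[-3, 10, -8]]
CA^2 = [[-39, 26, 44]]
Observability matrix O = [C; CA; CA^2] = [[-1, 0, 3], [-3, 10, -8], [-39, 26, 44]]
Expanding along the first row, det(O) = (-1)·(10·44 - (-8)·26) - 0·((-3)·44 - (-8)·(-39)) + 3·((-3)·26 - 10·(-39)) = (-1)·648 - 0·(-444) + 3·312 = 288
Since det(O) ≠ 0, rank(O) = 3 and the system is completely observable.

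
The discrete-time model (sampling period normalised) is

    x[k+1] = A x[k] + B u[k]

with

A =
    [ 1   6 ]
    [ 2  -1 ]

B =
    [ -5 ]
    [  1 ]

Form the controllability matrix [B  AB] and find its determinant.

54

AB = [[1], [-11]]
Controllability matrix C = [B  AB] = [[-5, 1], [1, -11]]
det(C) = (-5)·(-11) - 1·1 = 55 - 1 = 54
Since det(C) ≠ 0, rank(C) = 2 and the system is completely controllable.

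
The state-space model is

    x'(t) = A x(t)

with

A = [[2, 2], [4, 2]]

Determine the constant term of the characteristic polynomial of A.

For a 2×2 matrix, det(sI - A) = s^2 - (tr A)s + det A.
tr A = 4, det A = -4.
So p(s) = s^2 - 4s - 4.
The constant term is -4.

-4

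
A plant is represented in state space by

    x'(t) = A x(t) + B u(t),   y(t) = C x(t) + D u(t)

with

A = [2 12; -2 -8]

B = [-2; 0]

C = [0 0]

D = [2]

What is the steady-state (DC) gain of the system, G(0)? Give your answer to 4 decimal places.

G(0) = C(-A)^{-1}B + D = -C A^{-1} B + D.
det A = 8, so A^{-1} = (1/8)·adj(A) = [[-1, -3/2], [1/4, 1/4]]
A^{-1} B = [2, -1/2]^T
C A^{-1} B = 0
G(0) = D - C A^{-1} B = 2 - (0) = 2

2.0000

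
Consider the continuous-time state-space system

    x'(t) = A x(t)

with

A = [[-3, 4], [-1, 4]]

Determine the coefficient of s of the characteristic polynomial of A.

For a 2×2 matrix, det(sI - A) = s^2 - (tr A)s + det A.
tr A = 1, det A = -8.
So p(s) = s^2 - s - 8.
The coefficient of s is -1.

-1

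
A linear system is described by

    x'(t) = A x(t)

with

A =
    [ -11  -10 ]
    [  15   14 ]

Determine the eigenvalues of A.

det(sI - A) = s^2 - (tr A)s + det A, with tr A = (-11) + 14 = 3 and det A = (-11)·14 - (-10)·15 = -154 - (-150) = -4.
So p(s) = det(sI - A) = s^2 - 3s - 4.
Factor s^2 - 3s - 4: two numbers with sum 3 and product -4 are 4 and -1, so s^2 - 3s - 4 = (s - 4)(s + 1).
Hence p(s) = (s - 4) (s + 1), with roots -1, 4.
At least one eigenvalue has non-negative real part, so the system is not asymptotically stable.

-1, 4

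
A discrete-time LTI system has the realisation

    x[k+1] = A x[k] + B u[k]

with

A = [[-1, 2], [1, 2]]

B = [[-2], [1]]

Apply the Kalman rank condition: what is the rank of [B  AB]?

2

AB = [[4], [0]]
Controllability matrix C = [B  AB] = [[-2, 4], [1, 0]]
det(C) = (-2)·0 - 4·1 = 0 - 4 = -4 ≠ 0, so rank(C) = 2.
rank(C) = 2 = n, so the pair (A, B) is completely controllable.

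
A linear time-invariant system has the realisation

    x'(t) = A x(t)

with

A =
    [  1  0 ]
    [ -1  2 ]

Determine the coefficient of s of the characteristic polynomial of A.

For a 2×2 matrix, det(sI - A) = s^2 - (tr A)s + det A.
tr A = 3, det A = 2.
So p(s) = s^2 - 3s + 2.
The coefficient of s is -3.

-3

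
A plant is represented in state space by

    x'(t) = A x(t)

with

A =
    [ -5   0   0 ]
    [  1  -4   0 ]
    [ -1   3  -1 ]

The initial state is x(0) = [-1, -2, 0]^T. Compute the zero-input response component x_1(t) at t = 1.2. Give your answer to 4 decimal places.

det(sI - A) = s^3 - (tr A)s^2 + (M11 + M22 + M33)s - det A, where Mii is the 2×2 principal minor of A obtained by deleting row i and column i.
tr A = (-5) + (-4) + (-1) = -10; M11 = (-4)·(-1) - 0·3 = 4 - 0 = 4; M22 = (-5)·(-1) - 0·(-1) = 5 - 0 = 5; M33 = (-5)·(-4) - 0·1 = 20 - 0 = 20; sum of minors = 29.
det A = (-5)·((-4)·(-1) - 0·3) - 0·(1·(-1) - 0·(-1)) + 0·(1·3 - (-4)·(-1)) = (-5)·4 - 0·(-1) + 0·(-1) = -20.
So p(s) = det(sI - A) = s^3 + 10s^2 + 29s + 20.
Rational-root test: any integer root divides 20. Testing small divisors, s = -1 works: p(-1) = -1 + 10 + (-29) + 20 = 0, so (s + 1) is a factor.
Dividing, p(s) = (s + 1)(s^2 + 9s + 20).
Factor s^2 + 9s + 20: two numbers with sum -9 and product 20 are -4 and -5, so s^2 + 9s + 20 = (s + 4)(s + 5).
Hence p(s) = (s + 1) (s + 4) (s + 5), with roots -5, -4, -1.
The eigenvalues -5, -4, -1 are distinct and real, so A is diagonalisable and x(t) = e^{At} x(0) = V diag(e^{λ_i t}) V^{-1} x(0), where the columns of V are the eigenvectors.
λ = -5: A - (-5)I = [[0, 0, 0], [1, 1, 0], [-1, 3, 4]]. v must be orthogonal to every row; (row 2) × (row 3) = [4, -4, 4], so take v_1 = [1, -1, 1]^T.
λ = -4: A - (-4)I = [[-1, 0, 0], [1, 0, 0], [-1, 3, 3]]. v must be orthogonal to every row; (row 1) × (row 3) = [0, 3, -3], so take v_2 = [0, 1, -1]^T.
λ = -1: A - (-1)I = [[-4, 0, 0], [1, -3, 0], [-1, 3, 0]]. v must be orthogonal to every row; (row 1) × (row 2) = [0, 0, 12], so take v_3 = [0, 0, 1]^T.
V = [v_1 v_2 v_3] = [[1, 0, 0], [-1, 1, 0], [1, -1, 1]] has det V = 1, so V^{-1} = adj(V)/det V = [[1, 0, 0], [1, 1, 0], [0, 1, 1]].
Modal coordinates z(0) = V^{-1} x(0): 1·(-1) + 0·(-2) + 0·0 = -1; 1·(-1) + 1·(-2) + 0·0 = -3; 0·(-1) + 1·(-2) + 1·0 = -2; so z(0) = [-1, -3, -2]^T.
x_1(t) = Σ_i (v_i)_1 · z_i(0) · e^{λ_i t} (row 1 of V times the modal terms).
x_1(1.2) = 1·(-1)·e^{-5·1.2} + 0·(-3)·e^{-4·1.2} + 0·(-2)·e^{-1·1.2} = (-1)·0.002479 + 0·0.008230 + 0·0.301194 = -0.0025.

-0.0025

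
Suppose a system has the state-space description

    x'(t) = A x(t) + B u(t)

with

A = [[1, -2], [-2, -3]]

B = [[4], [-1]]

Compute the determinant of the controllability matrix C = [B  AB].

AB = [[6], [-5]]
Controllability matrix C = [B  AB] = [[4, 6], [-1, -5]]
det(C) = 4·(-5) - 6·(-1) = -20 - (-6) = -14
Since det(C) ≠ 0, rank(C) = 2 and the system is completely controllable.

-14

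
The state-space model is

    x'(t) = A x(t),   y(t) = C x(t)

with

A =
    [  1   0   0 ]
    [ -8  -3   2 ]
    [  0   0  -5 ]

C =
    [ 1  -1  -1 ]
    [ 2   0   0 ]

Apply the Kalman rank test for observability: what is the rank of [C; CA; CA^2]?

CA = [[9, 3, 3], [2, 0, 0]]
CA^2 = [[-15, -9, -9], [2, 0, 0]]
Observability matrix O = [C; CA; CA^2] = [[1, -1, -1], [2, 0, 0], [9, 3, 3], [2, 0, 0], [-15, -9, -9], [2, 0, 0]]
The columns c1, c2, c3 of O are linearly dependent: -c2 + c3 = 0 (check each entry), so rank(O) ≤ 2.
The 2×2 minor from rows 1, 2, columns 1, 2 is 1·0 - (-1)·2 = 0 - (-2) = 2 ≠ 0, so rank(O) = 2.
rank(O) = 2 < n = 3, so the pair (A, C) is not completely observable.

2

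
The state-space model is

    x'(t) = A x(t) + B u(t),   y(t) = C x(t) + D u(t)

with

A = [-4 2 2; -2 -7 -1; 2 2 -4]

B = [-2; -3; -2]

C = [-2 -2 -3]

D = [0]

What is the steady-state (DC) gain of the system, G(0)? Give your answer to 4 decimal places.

G(0) = C(-A)^{-1}B + D = -C A^{-1} B + D.
det A = -120, so A^{-1} = (1/-120)·adj(A) = [[-1/4, -1/10, -1/10], [1/12, -1/10, 1/15], [-1/12, -1/10, -4/15]]
A^{-1} B = [1, 0, 1]^T
C A^{-1} B = -5
G(0) = D - C A^{-1} B = 0 - (-5) = 5

5.0000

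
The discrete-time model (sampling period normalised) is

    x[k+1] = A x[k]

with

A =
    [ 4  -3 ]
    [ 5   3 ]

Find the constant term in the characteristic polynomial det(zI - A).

For a 2×2 matrix, det(zI - A) = z^2 - (tr A)z + det A.
tr A = 7, det A = 27.
So p(z) = z^2 - 7z + 27.
The constant term is 27.

27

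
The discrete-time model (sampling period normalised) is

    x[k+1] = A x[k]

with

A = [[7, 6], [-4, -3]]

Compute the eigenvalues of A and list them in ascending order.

1, 3

det(zI - A) = z^2 - (tr A)z + det A, with tr A = 7 + (-3) = 4 and det A = 7·(-3) - 6·(-4) = -21 - (-24) = 3.
So p(z) = det(zI - A) = z^2 - 4z + 3.
Factor z^2 - 4z + 3: two numbers with sum 4 and product 3 are 3 and 1, so z^2 - 4z + 3 = (z - 3)(z - 1).
Hence p(z) = (z - 3) (z - 1), with roots 1, 3.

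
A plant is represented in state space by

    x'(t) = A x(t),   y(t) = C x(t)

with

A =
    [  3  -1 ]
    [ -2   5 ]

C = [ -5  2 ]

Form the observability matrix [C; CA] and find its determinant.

CA = [[-19, 15]]
Observability matrix O = [C; CA] = [[-5, 2], [-19, 15]]
det(O) = (-5)·15 - 2·(-19) = -75 - (-38) = -37
Since det(O) ≠ 0, rank(O) = 2 and the system is completely observable.

-37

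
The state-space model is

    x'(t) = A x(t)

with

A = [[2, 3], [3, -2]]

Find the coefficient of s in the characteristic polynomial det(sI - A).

For a 2×2 matrix, det(sI - A) = s^2 - (tr A)s + det A.
tr A = 0, det A = -13.
So p(s) = s^2 - 13.
The coefficient of s is 0.

0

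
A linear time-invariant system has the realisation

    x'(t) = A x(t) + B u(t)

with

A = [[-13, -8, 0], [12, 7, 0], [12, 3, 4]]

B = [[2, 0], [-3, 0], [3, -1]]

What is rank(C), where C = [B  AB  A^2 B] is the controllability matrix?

AB = [[-2, 0], [3, 0], [27, -4]]
A^2B = [[2, 0], [-3, 0], [93, -16]]
Controllability matrix C = [B  AB  A^2B] = [[2, 0, -2, 0, 2, 0], [-3, 0, 3, 0, -3, 0], [3, -1, 27, -4, 93, -16]]
The rows r1, r2, r3 of C are linearly dependent: 3·r1 + 2·r2 = 0 (check each entry), so rank(C) ≤ 2.
The 2×2 minor from rows 1, 3, columns 1, 2 is 2·(-1) - 0·3 = -2 - 0 = -2 ≠ 0, so rank(C) = 2.
rank(C) = 2 < n = 3, so the pair (A, B) is not completely controllable.

2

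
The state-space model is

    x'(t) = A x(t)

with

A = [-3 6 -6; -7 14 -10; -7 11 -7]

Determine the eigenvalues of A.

det(sI - A) = s^3 - (tr A)s^2 + (M11 + M22 + M33)s - det A, where Mii is the 2×2 principal minor of A obtained by deleting row i and column i.
tr A = (-3) + 14 + (-7) = 4; M11 = 14·(-7) - (-10)·11 = -98 - (-110) = 12; M22 = (-3)·(-7) - (-6)·(-7) = 21 - 42 = -21; M33 = (-3)·14 - 6·(-7) = -42 - (-42) = 0; sum of minors = -9.
det A = (-3)·(14·(-7) - (-10)·11) - 6·((-7)·(-7) - (-10)·(-7)) + (-6)·((-7)·11 - 14·(-7)) = (-3)·12 - 6·(-21) + (-6)·21 = -36.
So p(s) = det(sI - A) = s^3 - 4s^2 - 9s + 36.
Rational-root test: any integer root divides 36. Testing small divisors, s = -3 works: p(-3) = -27 + (-36) + 27 + 36 = 0, so (s + 3) is a factor.
Dividing, p(s) = (s + 3)(s^2 - 7s + 12).
Factor s^2 - 7s + 12: two numbers with sum 7 and product 12 are 4 and 3, so s^2 - 7s + 12 = (s - 4)(s - 3).
Hence p(s) = (s - 4) (s - 3) (s + 3), with roots -3, 3, 4.
At least one eigenvalue has non-negative real part, so the system is not asymptotically stable.

-3, 3, 4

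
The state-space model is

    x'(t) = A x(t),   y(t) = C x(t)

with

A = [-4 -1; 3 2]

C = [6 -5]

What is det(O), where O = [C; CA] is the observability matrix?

-291

CA = [[-39, -16]]
Observability matrix O = [C; CA] = [[6, -5], [-39, -16]]
det(O) = 6·(-16) - (-5)·(-39) = -96 - 195 = -291
Since det(O) ≠ 0, rank(O) = 2 and the system is completely observable.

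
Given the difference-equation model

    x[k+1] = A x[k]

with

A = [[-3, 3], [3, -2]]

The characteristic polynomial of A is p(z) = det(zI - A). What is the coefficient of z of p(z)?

For a 2×2 matrix, det(zI - A) = z^2 - (tr A)z + det A.
tr A = -5, det A = -3.
So p(z) = z^2 + 5z - 3.
The coefficient of z is 5.

5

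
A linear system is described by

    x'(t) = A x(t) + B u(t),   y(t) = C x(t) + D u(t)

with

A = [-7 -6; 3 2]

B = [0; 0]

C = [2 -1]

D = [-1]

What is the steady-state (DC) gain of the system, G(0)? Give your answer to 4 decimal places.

G(0) = C(-A)^{-1}B + D = -C A^{-1} B + D.
det A = 4, so A^{-1} = (1/4)·adj(A) = [[1/2, 3/2], [-3/4, -7/4]]
A^{-1} B = [0, 0]^T
C A^{-1} B = 0
G(0) = D - C A^{-1} B = -1 - (0) = -1

-1.0000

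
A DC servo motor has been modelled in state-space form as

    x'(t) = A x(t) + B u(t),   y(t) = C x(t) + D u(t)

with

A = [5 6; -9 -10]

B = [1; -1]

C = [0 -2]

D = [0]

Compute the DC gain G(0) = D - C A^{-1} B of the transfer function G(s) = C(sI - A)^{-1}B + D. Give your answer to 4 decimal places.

2.0000

G(0) = C(-A)^{-1}B + D = -C A^{-1} B + D.
det A = 4, so A^{-1} = (1/4)·adj(A) = [[-5/2, -3/2], [9/4, 5/4]]
A^{-1} B = [-1, 1]^T
C A^{-1} B = -2
G(0) = D - C A^{-1} B = 0 - (-2) = 2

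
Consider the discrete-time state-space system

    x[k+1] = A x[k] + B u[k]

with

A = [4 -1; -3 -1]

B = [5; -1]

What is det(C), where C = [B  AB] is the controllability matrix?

-49

AB = [[21], [-14]]
Controllability matrix C = [B  AB] = [[5, 21], [-1, -14]]
det(C) = 5·(-14) - 21·(-1) = -70 - (-21) = -49
Since det(C) ≠ 0, rank(C) = 2 and the system is completely controllable.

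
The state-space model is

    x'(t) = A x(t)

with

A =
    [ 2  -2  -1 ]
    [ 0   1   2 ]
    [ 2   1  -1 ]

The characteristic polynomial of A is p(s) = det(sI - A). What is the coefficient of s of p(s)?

-1

Expand det(sI - A) for the 3×3 matrix.
p(s) = s^3 - 2s^2 - s + 12.
(Check: constant term = det(-A) = (-1)^3 det A = 12; coefficient of s^2 = -tr A = -2.)
The coefficient of s is -1.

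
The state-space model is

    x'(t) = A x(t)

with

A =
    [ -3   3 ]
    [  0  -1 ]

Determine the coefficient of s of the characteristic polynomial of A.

4

For a 2×2 matrix, det(sI - A) = s^2 - (tr A)s + det A.
tr A = -4, det A = 3.
So p(s) = s^2 + 4s + 3.
The coefficient of s is 4.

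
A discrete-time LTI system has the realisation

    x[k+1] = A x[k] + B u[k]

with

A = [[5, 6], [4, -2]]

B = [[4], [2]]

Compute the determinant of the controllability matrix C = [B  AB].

AB = [[32], [12]]
Controllability matrix C = [B  AB] = [[4, 32], [2, 12]]
det(C) = 4·12 - 32·2 = 48 - 64 = -16
Since det(C) ≠ 0, rank(C) = 2 and the system is completely controllable.

-16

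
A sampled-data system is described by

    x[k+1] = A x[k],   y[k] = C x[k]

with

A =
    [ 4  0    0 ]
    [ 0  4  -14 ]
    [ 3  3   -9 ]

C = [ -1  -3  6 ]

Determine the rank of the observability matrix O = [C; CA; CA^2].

2

CA = [[14, 6, -12]]
CA^2 = [[20, -12, 24]]
Observability matrix O = [C; CA; CA^2] = [[-1, -3, 6], [14, 6, -12], [20, -12, 24]]
The columns c1, c2, c3 of O are linearly dependent: 2·c2 + c3 = 0 (check each entry), so rank(O) ≤ 2.
The 2×2 minor from rows 1, 2, columns 1, 2 is (-1)·6 - (-3)·14 = -6 - (-42) = 36 ≠ 0, so rank(O) = 2.
rank(O) = 2 < n = 3, so the pair (A, C) is not completely observable.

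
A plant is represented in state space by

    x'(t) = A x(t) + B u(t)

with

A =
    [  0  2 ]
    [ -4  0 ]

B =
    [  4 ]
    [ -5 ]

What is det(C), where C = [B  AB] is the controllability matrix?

AB = [[-10], [-16]]
Controllability matrix C = [B  AB] = [[4, -10], [-5, -16]]
det(C) = 4·(-16) - (-10)·(-5) = -64 - 50 = -114
Since det(C) ≠ 0, rank(C) = 2 and the system is completely controllable.

-114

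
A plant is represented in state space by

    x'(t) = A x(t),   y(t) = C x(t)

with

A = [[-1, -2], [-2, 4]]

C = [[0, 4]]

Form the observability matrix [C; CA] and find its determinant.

CA = [[-8, 16]]
Observability matrix O = [C; CA] = [[0, 4], [-8, 16]]
det(O) = 0·16 - 4·(-8) = 0 - (-32) = 32
Since det(O) ≠ 0, rank(O) = 2 and the system is completely observable.

32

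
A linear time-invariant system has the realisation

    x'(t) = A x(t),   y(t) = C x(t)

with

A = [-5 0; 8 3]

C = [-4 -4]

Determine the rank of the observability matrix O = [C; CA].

CA = [[-12, -12]]
Observability matrix O = [C; CA] = [[-4, -4], [-12, -12]]
Every row of O is a scalar multiple of row 1 = [-4, -4] (multipliers 1, 3), so the rows span a one-dimensional space.
O ≠ 0, hence rank(O) = 1.
rank(O) = 1 < n = 2, so the pair (A, C) is not completely observable.

1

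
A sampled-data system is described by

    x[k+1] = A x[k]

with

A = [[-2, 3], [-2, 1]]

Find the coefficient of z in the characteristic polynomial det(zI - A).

For a 2×2 matrix, det(zI - A) = z^2 - (tr A)z + det A.
tr A = -1, det A = 4.
So p(z) = z^2 + z + 4.
The coefficient of z is 1.

1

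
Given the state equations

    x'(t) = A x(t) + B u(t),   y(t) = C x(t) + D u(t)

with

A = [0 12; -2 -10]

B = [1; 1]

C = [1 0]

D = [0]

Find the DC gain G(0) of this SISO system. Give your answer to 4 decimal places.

0.9167

G(0) = C(-A)^{-1}B + D = -C A^{-1} B + D.
det A = 24, so A^{-1} = (1/24)·adj(A) = [[-5/12, -1/2], [1/12, 0]]
A^{-1} B = [-11/12, 1/12]^T
C A^{-1} B = -11/12
G(0) = D - C A^{-1} B = 0 - (-11/12) = 11/12 ≈ 0.9167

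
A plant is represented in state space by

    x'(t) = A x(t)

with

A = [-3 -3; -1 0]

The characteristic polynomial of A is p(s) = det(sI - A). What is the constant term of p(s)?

-3

For a 2×2 matrix, det(sI - A) = s^2 - (tr A)s + det A.
tr A = -3, det A = -3.
So p(s) = s^2 + 3s - 3.
The constant term is -3.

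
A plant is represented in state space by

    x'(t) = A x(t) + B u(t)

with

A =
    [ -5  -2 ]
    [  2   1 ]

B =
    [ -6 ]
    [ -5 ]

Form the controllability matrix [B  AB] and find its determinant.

302

AB = [[40], [-17]]
Controllability matrix C = [B  AB] = [[-6, 40], [-5, -17]]
det(C) = (-6)·(-17) - 40·(-5) = 102 - (-200) = 302
Since det(C) ≠ 0, rank(C) = 2 and the system is completely controllable.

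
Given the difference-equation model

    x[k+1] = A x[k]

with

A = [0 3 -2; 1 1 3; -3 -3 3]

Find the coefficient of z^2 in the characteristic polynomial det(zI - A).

Expand det(zI - A) for the 3×3 matrix.
p(z) = z^3 - 4z^2 + 3z + 36.
(Check: constant term = det(-A) = (-1)^3 det A = 36; coefficient of z^2 = -tr A = -4.)
The coefficient of z^2 is -4.

-4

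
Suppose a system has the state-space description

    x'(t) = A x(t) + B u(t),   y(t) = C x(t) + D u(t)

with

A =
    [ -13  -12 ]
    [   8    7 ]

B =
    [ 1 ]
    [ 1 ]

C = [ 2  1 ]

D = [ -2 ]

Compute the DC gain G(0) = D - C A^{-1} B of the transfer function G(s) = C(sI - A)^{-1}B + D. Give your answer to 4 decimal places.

-5.4000

G(0) = C(-A)^{-1}B + D = -C A^{-1} B + D.
det A = 5, so A^{-1} = (1/5)·adj(A) = [[7/5, 12/5], [-8/5, -13/5]]
A^{-1} B = [19/5, -21/5]^T
C A^{-1} B = 17/5
G(0) = D - C A^{-1} B = -2 - (17/5) = -27/5 ≈ -5.4000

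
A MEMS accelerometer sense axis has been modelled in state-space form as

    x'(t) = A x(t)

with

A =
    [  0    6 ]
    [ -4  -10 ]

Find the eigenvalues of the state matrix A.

-6, -4

det(sI - A) = s^2 - (tr A)s + det A, with tr A = 0 + (-10) = -10 and det A = 0·(-10) - 6·(-4) = 0 - (-24) = 24.
So p(s) = det(sI - A) = s^2 + 10s + 24.
Factor s^2 + 10s + 24: two numbers with sum -10 and product 24 are -4 and -6, so s^2 + 10s + 24 = (s + 4)(s + 6).
Hence p(s) = (s + 4) (s + 6), with roots -6, -4.
All eigenvalues have negative real part, so the system is asymptotically stable.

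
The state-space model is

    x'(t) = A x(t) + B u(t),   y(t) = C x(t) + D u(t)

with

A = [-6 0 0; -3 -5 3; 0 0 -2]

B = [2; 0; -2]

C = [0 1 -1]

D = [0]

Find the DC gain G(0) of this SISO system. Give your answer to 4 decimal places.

G(0) = C(-A)^{-1}B + D = -C A^{-1} B + D.
det A = -60, so A^{-1} = (1/-60)·adj(A) = [[-1/6, 0, 0], [1/10, -1/5, -3/10], [0, 0, -1/2]]
A^{-1} B = [-1/3, 4/5, 1]^T
C A^{-1} B = -1/5
G(0) = D - C A^{-1} B = 0 - (-1/5) = 1/5 ≈ 0.2000

0.2000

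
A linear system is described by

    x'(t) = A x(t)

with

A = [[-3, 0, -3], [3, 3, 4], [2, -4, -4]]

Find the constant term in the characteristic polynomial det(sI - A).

-42

Expand det(sI - A) for the 3×3 matrix.
p(s) = s^3 + 4s^2 + 13s - 42.
(Check: constant term = det(-A) = (-1)^3 det A = -42; coefficient of s^2 = -tr A = 4.)
The constant term is -42.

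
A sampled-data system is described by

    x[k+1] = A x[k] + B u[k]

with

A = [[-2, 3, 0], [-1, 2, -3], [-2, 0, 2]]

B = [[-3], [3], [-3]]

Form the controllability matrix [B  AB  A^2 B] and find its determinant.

AB = [[15], [18], [0]]
A^2B = [[24], [21], [-30]]
Controllability matrix C = [B  AB  A^2B] = [[-3, 15, 24], [3, 18, 21], [-3, 0, -30]]
Expanding along the first row, det(C) = (-3)·(18·(-30) - 21·0) - 15·(3·(-30) - 21·(-3)) + 24·(3·0 - 18·(-3)) = (-3)·(-540) - 15·(-27) + 24·54 = 3321
Since det(C) ≠ 0, rank(C) = 3 and the system is completely controllable.

3321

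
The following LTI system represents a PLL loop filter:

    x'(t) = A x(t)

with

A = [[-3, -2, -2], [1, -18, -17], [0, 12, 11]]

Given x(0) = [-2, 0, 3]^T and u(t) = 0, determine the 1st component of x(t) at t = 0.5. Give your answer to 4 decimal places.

det(sI - A) = s^3 - (tr A)s^2 + (M11 + M22 + M33)s - det A, where Mii is the 2×2 principal minor of A obtained by deleting row i and column i.
tr A = (-3) + (-18) + 11 = -10; M11 = (-18)·11 - (-17)·12 = -198 - (-204) = 6; M22 = (-3)·11 - (-2)·0 = -33 - 0 = -33; M33 = (-3)·(-18) - (-2)·1 = 54 - (-2) = 56; sum of minors = 29.
det A = (-3)·((-18)·11 - (-17)·12) - (-2)·(1·11 - (-17)·0) + (-2)·(1·12 - (-18)·0) = (-3)·6 - (-2)·11 + (-2)·12 = -20.
So p(s) = det(sI - A) = s^3 + 10s^2 + 29s + 20.
Rational-root test: any integer root divides 20. Testing small divisors, s = -1 works: p(-1) = -1 + 10 + (-29) + 20 = 0, so (s + 1) is a factor.
Dividing, p(s) = (s + 1)(s^2 + 9s + 20).
Factor s^2 + 9s + 20: two numbers with sum -9 and product 20 are -4 and -5, so s^2 + 9s + 20 = (s + 4)(s + 5).
Hence p(s) = (s + 1) (s + 4) (s + 5), with roots -5, -4, -1.
The eigenvalues -5, -4, -1 are distinct and real, so A is diagonalisable and x(t) = e^{At} x(0) = V diag(e^{λ_i t}) V^{-1} x(0), where the columns of V are the eigenvectors.
λ = -5: A - (-5)I = [[2, -2, -2], [1, -13, -17], [0, 12, 16]]. v must be orthogonal to every row; (row 1) × (row 2) = [8, 32, -24], so take v_1 = [1, 4, -3]^T.
λ = -4: A - (-4)I = [[1, -2, -2], [1, -14, -17], [0, 12, 15]]. v must be orthogonal to every row; (row 1) × (row 2) = [6, 15, -12], so take v_2 = [-2, -5, 4]^T.
λ = -1: A - (-1)I = [[-2, -2, -2], [1, -17, -17], [0, 12, 12]]. v must be orthogonal to every row; (row 1) × (row 2) = [0, -36, 36], so take v_3 = [0, 1, -1]^T.
V = [v_1 v_2 v_3] = [[1, -2, 0], [4, -5, 1], [-3, 4, -1]] has det V = -1, so V^{-1} = adj(V)/det V = [[-1, 2, 2], [-1, 1, 1], [-1, -2, -3]].
Modal coordinates z(0) = V^{-1} x(0): (-1)·(-2) + 2·0 + 2·3 = 8; (-1)·(-2) + 1·0 + 1·3 = 5; (-1)·(-2) + (-2)·0 + (-3)·3 = -7; so z(0) = [8, 5, -7]^T.
x_1(t) = Σ_i (v_i)_1 · z_i(0) · e^{λ_i t} (row 1 of V times the modal terms).
x_1(0.5) = 1·8·e^{-5·0.5} + (-2)·5·e^{-4·0.5} + 0·(-7)·e^{-1·0.5} = 8·0.082085 + (-10)·0.135335 + 0·0.606531 = -0.6967.

-0.6967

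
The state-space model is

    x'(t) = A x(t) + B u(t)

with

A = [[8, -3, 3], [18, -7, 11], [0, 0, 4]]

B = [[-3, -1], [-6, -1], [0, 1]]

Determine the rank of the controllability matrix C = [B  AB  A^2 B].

AB = [[-6, -2], [-12, 0], [0, 4]]
A^2B = [[-12, -4], [-24, 8], [0, 16]]
Controllability matrix C = [B  AB  A^2B] = [[-3, -1, -6, -2, -12, -4], [-6, -1, -12, 0, -24, 8], [0, 1, 0, 4, 0, 16]]
The rows r1, r2, r3 of C are linearly dependent: 2·r1 - r2 + r3 = 0 (check each entry), so rank(C) ≤ 2.
The 2×2 minor from rows 1, 2, columns 1, 2 is (-3)·(-1) - (-1)·(-6) = 3 - 6 = -3 ≠ 0, so rank(C) = 2.
rank(C) = 2 < n = 3, so the pair (A, B) is not completely controllable.

2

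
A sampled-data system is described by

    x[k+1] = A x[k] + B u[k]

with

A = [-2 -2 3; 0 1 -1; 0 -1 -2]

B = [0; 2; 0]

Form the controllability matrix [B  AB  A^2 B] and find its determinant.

24

AB = [[-4], [2], [-2]]
A^2B = [[-2], [4], [2]]
Controllability matrix C = [B  AB  A^2B] = [[0, -4, -2], [2, 2, 4], [0, -2, 2]]
Expanding along the first row, det(C) = 0·(2·2 - 4·(-2)) - (-4)·(2·2 - 4·0) + (-2)·(2·(-2) - 2·0) = 0·12 - (-4)·4 + (-2)·(-4) = 24
Since det(C) ≠ 0, rank(C) = 3 and the system is completely controllable.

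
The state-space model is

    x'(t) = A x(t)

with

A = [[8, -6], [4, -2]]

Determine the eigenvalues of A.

det(sI - A) = s^2 - (tr A)s + det A, with tr A = 8 + (-2) = 6 and det A = 8·(-2) - (-6)·4 = -16 - (-24) = 8.
So p(s) = det(sI - A) = s^2 - 6s + 8.
Factor s^2 - 6s + 8: two numbers with sum 6 and product 8 are 4 and 2, so s^2 - 6s + 8 = (s - 4)(s - 2).
Hence p(s) = (s - 4) (s - 2), with roots 2, 4.
At least one eigenvalue has non-negative real part, so the system is not asymptotically stable.

2, 4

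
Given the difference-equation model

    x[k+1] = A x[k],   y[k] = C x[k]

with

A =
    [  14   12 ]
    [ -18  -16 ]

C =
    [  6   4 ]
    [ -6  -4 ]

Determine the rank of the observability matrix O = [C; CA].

1

CA = [[12, 8], [-12, -8]]
Observability matrix O = [C; CA] = [[6, 4], [-6, -4], [12, 8], [-12, -8]]
Every row of O is a scalar multiple of row 1 = [6, 4] (multipliers 1, -1, 2, -2), so the rows span a one-dimensional space.
O ≠ 0, hence rank(O) = 1.
rank(O) = 1 < n = 2, so the pair (A, C) is not completely observable.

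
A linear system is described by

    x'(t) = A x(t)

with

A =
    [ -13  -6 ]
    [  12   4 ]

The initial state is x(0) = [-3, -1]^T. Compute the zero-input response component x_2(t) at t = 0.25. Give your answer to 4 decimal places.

-3.9484

det(sI - A) = s^2 - (tr A)s + det A, with tr A = (-13) + 4 = -9 and det A = (-13)·4 - (-6)·12 = -52 - (-72) = 20.
So p(s) = det(sI - A) = s^2 + 9s + 20.
Factor s^2 + 9s + 20: two numbers with sum -9 and product 20 are -4 and -5, so s^2 + 9s + 20 = (s + 4)(s + 5).
Hence p(s) = (s + 4) (s + 5), with roots -5, -4.
The eigenvalues -5, -4 are distinct and real, so A is diagonalisable and x(t) = e^{At} x(0) = V diag(e^{λ_i t}) V^{-1} x(0), where the columns of V are the eigenvectors.
λ = -5: A - (-5)I = [[-8, -6], [12, 9]]. Row 1 gives (-8)·v1 + (-6)·v2 = 0, so take v_1 = [-3, 4]^T.
λ = -4: A - (-4)I = [[-9, -6], [12, 8]]. Row 1 gives (-9)·v1 + (-6)·v2 = 0, so take v_2 = [-2, 3]^T.
V = [v_1 v_2] = [[-3, -2], [4, 3]] has det V = -1, so V^{-1} = adj(V)/det V = [[-3, -2], [4, 3]].
Modal coordinates z(0) = V^{-1} x(0): (-3)·(-3) + (-2)·(-1) = 11; 4·(-3) + 3·(-1) = -15; so z(0) = [11, -15]^T.
x_2(t) = Σ_i (v_i)_2 · z_i(0) · e^{λ_i t} (row 2 of V times the modal terms).
x_2(0.25) = 4·11·e^{-5·0.25} + 3·(-15)·e^{-4·0.25} = 44·0.28650480 + (-45)·0.36787944 = -3.9484.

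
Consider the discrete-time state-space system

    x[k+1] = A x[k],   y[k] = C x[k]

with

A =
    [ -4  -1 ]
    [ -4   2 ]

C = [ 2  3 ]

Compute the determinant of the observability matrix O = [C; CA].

68

CA = [[-20, 4]]
Observability matrix O = [C; CA] = [[2, 3], [-20, 4]]
det(O) = 2·4 - 3·(-20) = 8 - (-60) = 68
Since det(O) ≠ 0, rank(O) = 2 and the system is completely observable.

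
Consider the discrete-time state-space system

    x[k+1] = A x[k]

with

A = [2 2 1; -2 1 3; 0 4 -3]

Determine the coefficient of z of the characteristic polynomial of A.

-15

Expand det(zI - A) for the 3×3 matrix.
p(z) = z^3 - 15z + 50.
(Check: constant term = det(-A) = (-1)^3 det A = 50; coefficient of z^2 = -tr A = 0.)
The coefficient of z is -15.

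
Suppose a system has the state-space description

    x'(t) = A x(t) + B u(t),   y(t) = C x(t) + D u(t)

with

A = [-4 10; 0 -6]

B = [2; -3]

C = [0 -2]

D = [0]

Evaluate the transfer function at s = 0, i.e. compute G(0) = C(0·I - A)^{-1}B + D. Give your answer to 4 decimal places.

1.0000

G(0) = C(-A)^{-1}B + D = -C A^{-1} B + D.
det A = 24, so A^{-1} = (1/24)·adj(A) = [[-1/4, -5/12], [0, -1/6]]
A^{-1} B = [3/4, 1/2]^T
C A^{-1} B = -1
G(0) = D - C A^{-1} B = 0 - (-1) = 1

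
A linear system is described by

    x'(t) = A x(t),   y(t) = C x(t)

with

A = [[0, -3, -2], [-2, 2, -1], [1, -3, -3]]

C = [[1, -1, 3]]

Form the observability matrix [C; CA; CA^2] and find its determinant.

CA = [[5, -14, -10]]
CA^2 = [[18, -13, 34]]
Observability matrix O = [C; CA; CA^2] = [[1, -1, 3], [5, -14, -10], [18, -13, 34]]
Expanding along the first row, det(O) = 1·((-14)·34 - (-10)·(-13)) - (-1)·(5·34 - (-10)·18) + 3·(5·(-13) - (-14)·18) = 1·(-606) - (-1)·350 + 3·187 = 305
Since det(O) ≠ 0, rank(O) = 3 and the system is completely observable.

305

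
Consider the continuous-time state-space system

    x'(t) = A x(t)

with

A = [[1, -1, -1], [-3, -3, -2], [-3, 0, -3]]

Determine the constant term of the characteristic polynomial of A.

-21

Expand det(sI - A) for the 3×3 matrix.
p(s) = s^3 + 5s^2 - 3s - 21.
(Check: constant term = det(-A) = (-1)^3 det A = -21; coefficient of s^2 = -tr A = 5.)
The constant term is -21.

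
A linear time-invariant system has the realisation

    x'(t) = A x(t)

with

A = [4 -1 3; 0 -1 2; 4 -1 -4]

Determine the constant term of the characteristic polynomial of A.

-28

Expand det(sI - A) for the 3×3 matrix.
p(s) = s^3 + s^2 - 26s - 28.
(Check: constant term = det(-A) = (-1)^3 det A = -28; coefficient of s^2 = -tr A = 1.)
The constant term is -28.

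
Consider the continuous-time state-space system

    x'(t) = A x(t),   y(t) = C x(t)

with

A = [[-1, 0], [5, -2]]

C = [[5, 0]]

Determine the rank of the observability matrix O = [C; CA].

1

CA = [[-5, 0]]
Observability matrix O = [C; CA] = [[5, 0], [-5, 0]]
Every row of O is a scalar multiple of row 1 = [5, 0] (multipliers 1, -1), so the rows span a one-dimensional space.
O ≠ 0, hence rank(O) = 1.
rank(O) = 1 < n = 2, so the pair (A, C) is not completely observable.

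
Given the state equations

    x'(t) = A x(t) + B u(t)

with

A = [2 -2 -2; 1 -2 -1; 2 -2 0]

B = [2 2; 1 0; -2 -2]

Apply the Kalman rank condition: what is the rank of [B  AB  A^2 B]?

AB = [[6, 8], [2, 4], [2, 4]]
A^2B = [[4, 0], [0, -4], [8, 8]]
Controllability matrix C = [B  AB  A^2B] = [[2, 2, 6, 8, 4, 0], [1, 0, 2, 4, 0, -4], [-2, -2, 2, 4, 8, 8]]
Take the 3×3 submatrix of C formed by columns 1, 2, 3: [[2, 2, 6], [1, 0, 2], [-2, -2, 2]]. Its determinant is 2·(0·2 - 2·(-2)) - 2·(1·2 - 2·(-2)) + 6·(1·(-2) - 0·(-2)) = 2·4 - 2·6 + 6·(-2) = -16 ≠ 0.
So rank(C) ≥ 3; since C has 3 rows, rank(C) = 3.
rank(C) = 3 = n, so the pair (A, B) is completely controllable.

3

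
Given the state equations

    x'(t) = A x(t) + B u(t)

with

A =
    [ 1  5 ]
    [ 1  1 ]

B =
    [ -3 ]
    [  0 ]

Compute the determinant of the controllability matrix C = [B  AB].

9

AB = [[-3], [-3]]
Controllability matrix C = [B  AB] = [[-3, -3], [0, -3]]
det(C) = (-3)·(-3) - (-3)·0 = 9 - 0 = 9
Since det(C) ≠ 0, rank(C) = 2 and the system is completely controllable.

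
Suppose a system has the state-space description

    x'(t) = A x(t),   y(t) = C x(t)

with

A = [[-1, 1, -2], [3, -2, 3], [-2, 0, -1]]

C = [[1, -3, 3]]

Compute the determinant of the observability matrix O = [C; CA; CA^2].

CA = [[-16, 7, -14]]
CA^2 = [[65, -30, 67]]
Observability matrix O = [C; CA; CA^2] = [[1, -3, 3], [-16, 7, -14], [65, -30, 67]]
Expanding along the first row, det(O) = 1·(7·67 - (-14)·(-30)) - (-3)·((-16)·67 - (-14)·65) + 3·((-16)·(-30) - 7·65) = 1·49 - (-3)·(-162) + 3·25 = -362
Since det(O) ≠ 0, rank(O) = 3 and the system is completely observable.

-362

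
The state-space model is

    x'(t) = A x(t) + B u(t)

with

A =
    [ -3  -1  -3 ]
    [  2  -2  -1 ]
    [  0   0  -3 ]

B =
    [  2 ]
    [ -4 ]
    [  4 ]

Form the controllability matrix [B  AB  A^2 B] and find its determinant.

AB = [[-14], [8], [-12]]
A^2B = [[70], [-32], [36]]
Controllability matrix C = [B  AB  A^2B] = [[2, -14, 70], [-4, 8, -32], [4, -12, 36]]
Expanding along the first row, det(C) = 2·(8·36 - (-32)·(-12)) - (-14)·((-4)·36 - (-32)·4) + 70·((-4)·(-12) - 8·4) = 2·(-96) - (-14)·(-16) + 70·16 = 704
Since det(C) ≠ 0, rank(C) = 3 and the system is completely controllable.

704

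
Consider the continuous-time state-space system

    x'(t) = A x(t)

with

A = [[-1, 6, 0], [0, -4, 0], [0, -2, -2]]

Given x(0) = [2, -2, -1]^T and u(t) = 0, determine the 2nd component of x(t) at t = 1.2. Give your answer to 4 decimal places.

-0.0165

det(sI - A) = s^3 - (tr A)s^2 + (M11 + M22 + M33)s - det A, where Mii is the 2×2 principal minor of A obtained by deleting row i and column i.
tr A = (-1) + (-4) + (-2) = -7; M11 = (-4)·(-2) - 0·(-2) = 8 - 0 = 8; M22 = (-1)·(-2) - 0·0 = 2 - 0 = 2; M33 = (-1)·(-4) - 6·0 = 4 - 0 = 4; sum of minors = 14.
det A = (-1)·((-4)·(-2) - 0·(-2)) - 6·(0·(-2) - 0·0) + 0·(0·(-2) - (-4)·0) = (-1)·8 - 6·0 + 0·0 = -8.
So p(s) = det(sI - A) = s^3 + 7s^2 + 14s + 8.
Rational-root test: any integer root divides 8. Testing small divisors, s = -1 works: p(-1) = -1 + 7 + (-14) + 8 = 0, so (s + 1) is a factor.
Dividing, p(s) = (s + 1)(s^2 + 6s + 8).
Factor s^2 + 6s + 8: two numbers with sum -6 and product 8 are -2 and -4, so s^2 + 6s + 8 = (s + 2)(s + 4).
Hence p(s) = (s + 1) (s + 2) (s + 4), with roots -4, -2, -1.
The eigenvalues -4, -2, -1 are distinct and real, so A is diagonalisable and x(t) = e^{At} x(0) = V diag(e^{λ_i t}) V^{-1} x(0), where the columns of V are the eigenvectors.
λ = -4: A - (-4)I = [[3, 6, 0], [0, 0, 0], [0, -2, 2]]. v must be orthogonal to every row; (row 1) × (row 3) = [12, -6, -6], so take v_1 = [-2, 1, 1]^T.
λ = -2: A - (-2)I = [[1, 6, 0], [0, -2, 0], [0, -2, 0]]. v must be orthogonal to every row; (row 1) × (row 2) = [0, 0, -2], so take v_2 = [0, 0, -1]^T.
λ = -1: A - (-1)I = [[0, 6, 0], [0, -3, 0], [0, -2, -1]]. v must be orthogonal to every row; (row 1) × (row 3) = [-6, 0, 0], so take v_3 = [1, 0, 0]^T.
V = [v_1 v_2 v_3] = [[-2, 0, 1], [1, 0, 0], [1, -1, 0]] has det V = -1, so V^{-1} = adj(V)/det V = [[0, 1, 0], [0, 1, -1], [1, 2, 0]].
Modal coordinates z(0) = V^{-1} x(0): 0·2 + 1·(-2) + 0·(-1) = -2; 0·2 + 1·(-2) + (-1)·(-1) = -1; 1·2 + 2·(-2) + 0·(-1) = -2; so z(0) = [-2, -1, -2]^T.
x_2(t) = Σ_i (v_i)_2 · z_i(0) · e^{λ_i t} (row 2 of V times the modal terms).
x_2(1.2) = 1·(-2)·e^{-4·1.2} + 0·(-1)·e^{-2·1.2} + 0·(-2)·e^{-1·1.2} = (-2)·0.008230 + 0·0.090718 + 0·0.301194 = -0.0165.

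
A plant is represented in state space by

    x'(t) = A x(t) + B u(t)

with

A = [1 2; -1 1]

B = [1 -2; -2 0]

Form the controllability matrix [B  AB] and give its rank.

2

AB = [[-3, -2], [-3, 2]]
Controllability matrix C = [B  AB] = [[1, -2, -3, -2], [-2, 0, -3, 2]]
Take the 2×2 submatrix of C formed by columns 1, 2: [[1, -2], [-2, 0]]. Its determinant is 1·0 - (-2)·(-2) = 0 - 4 = -4 ≠ 0.
So rank(C) ≥ 2; since C has 2 rows, rank(C) = 2.
rank(C) = 2 = n, so the pair (A, B) is completely controllable.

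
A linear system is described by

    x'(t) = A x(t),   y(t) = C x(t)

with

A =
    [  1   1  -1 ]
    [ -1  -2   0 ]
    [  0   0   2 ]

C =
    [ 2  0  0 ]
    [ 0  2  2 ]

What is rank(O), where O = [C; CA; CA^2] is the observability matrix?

3

CA = [[2, 2, -2], [-2, -4, 4]]
CA^2 = [[0, -2, -6], [2, 6, 10]]
Observability matrix O = [C; CA; CA^2] = [[2, 0, 0], [0, 2, 2], [2, 2, -2], [-2, -4, 4], [0, -2, -6], [2, 6, 10]]
Take the 3×3 submatrix of O formed by rows 1, 2, 3: [[2, 0, 0], [0, 2, 2], [2, 2, -2]]. Its determinant is 2·(2·(-2) - 2·2) - 0·(0·(-2) - 2·2) + 0·(0·2 - 2·2) = 2·(-8) - 0·(-4) + 0·(-4) = -16 ≠ 0.
So rank(O) ≥ 3; since O has 3 columns, rank(O) = 3.
rank(O) = 3 = n, so the pair (A, C) is completely observable.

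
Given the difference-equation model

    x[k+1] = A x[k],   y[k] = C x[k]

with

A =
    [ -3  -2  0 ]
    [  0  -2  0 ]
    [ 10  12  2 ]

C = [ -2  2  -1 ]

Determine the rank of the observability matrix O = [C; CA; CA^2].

CA = [[-4, -12, -2]]
CA^2 = [[-8, 8, -4]]
Observability matrix O = [C; CA; CA^2] = [[-2, 2, -1], [-4, -12, -2], [-8, 8, -4]]
The columns c1, c2, c3 of O are linearly dependent: -c1 + 2·c3 = 0 (check each entry), so rank(O) ≤ 2.
The 2×2 minor from rows 1, 2, columns 1, 2 is (-2)·(-12) - 2·(-4) = 24 - (-8) = 32 ≠ 0, so rank(O) = 2.
rank(O) = 2 < n = 3, so the pair (A, C) is not completely observable.

2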